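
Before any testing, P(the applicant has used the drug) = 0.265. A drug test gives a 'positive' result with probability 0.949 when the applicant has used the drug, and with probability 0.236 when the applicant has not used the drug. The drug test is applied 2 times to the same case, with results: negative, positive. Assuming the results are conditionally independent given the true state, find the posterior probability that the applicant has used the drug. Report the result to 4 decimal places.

Posterior P(H) ≈ 0.0882

Let H be the event that the applicant has used the drug; start with P(H) = 0.265. P('positive'|H) = 0.949, P('positive'|¬H) = 0.236.
Update on result 1 ('negative'): P(H) ← 0.051·0.2650 / (0.051·0.2650 + 0.764·0.7350) = 0.013515/0.57506 = 0.0235.
Update on result 2 ('positive'): P(H) ← 0.949·0.0235 / (0.949·0.0235 + 0.236·0.9765) = 0.022303/0.25276 = 0.0882.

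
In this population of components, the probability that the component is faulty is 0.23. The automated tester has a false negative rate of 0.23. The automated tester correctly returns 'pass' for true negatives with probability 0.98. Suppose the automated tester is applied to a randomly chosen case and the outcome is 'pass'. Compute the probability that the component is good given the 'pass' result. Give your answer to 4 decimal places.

P(¬H | E) ≈ 0.9345

Write H for 'the component is faulty'. Prior odds H:¬H = 0.23/0.77 = 0.29870. For the 'pass' outcome, the likelihood ratio is 0.23/0.98 = 0.23469.
Posterior odds = 0.29870 × 0.23469 = 0.070103, so P(H|E) = 0.070103/(1+0.070103) = 0.0655. Then P(¬H|E) = 1 − 0.0655 = 0.9345.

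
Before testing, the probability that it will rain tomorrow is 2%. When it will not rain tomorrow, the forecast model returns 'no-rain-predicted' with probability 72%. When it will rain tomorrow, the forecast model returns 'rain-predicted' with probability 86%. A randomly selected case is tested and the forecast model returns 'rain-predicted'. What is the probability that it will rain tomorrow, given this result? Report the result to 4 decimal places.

Let H be the event that it will rain tomorrow. P(H) = 0.02, so P(¬H) = 0.98. With E the 'rain-predicted' result, P(E|H) = 0.86 and P(E|¬H) = 0.28.
P(E) = 0.86·0.02 + 0.28·0.98 = 0.017200 + 0.27440 = 0.29160.
By Bayes' theorem, P(H|E) = 0.017200 / 0.29160 = 0.0590.

P(H | E) ≈ 0.0590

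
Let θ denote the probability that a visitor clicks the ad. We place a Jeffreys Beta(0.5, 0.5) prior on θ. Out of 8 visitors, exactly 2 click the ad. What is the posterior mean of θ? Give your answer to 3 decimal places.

Posterior mean ≈ 0.278

Observing 2 successes and 6 failures updates Beta(0.5, 0.5) by adding the success and failure counts to the two shape parameters: α = 0.5+2 = 2.5, β = 0.5+6 = 6.5.
E[θ | data] = 2.5/(2.5+6.5) = 0.278.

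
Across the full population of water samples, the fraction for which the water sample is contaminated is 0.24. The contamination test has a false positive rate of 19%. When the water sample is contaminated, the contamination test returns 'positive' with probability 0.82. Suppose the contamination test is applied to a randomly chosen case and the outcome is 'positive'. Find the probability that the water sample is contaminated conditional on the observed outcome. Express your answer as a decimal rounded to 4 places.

P(H | E) ≈ 0.5768

Write H for 'the water sample is contaminated'. Prior odds H:¬H = 0.24/0.76 = 0.31579. For the 'positive' outcome, the likelihood ratio is 0.82/0.19 = 4.3158.
Posterior odds = 0.31579 × 4.3158 = 1.3629, so P(H|E) = 1.3629/(1+1.3629) = 0.5768.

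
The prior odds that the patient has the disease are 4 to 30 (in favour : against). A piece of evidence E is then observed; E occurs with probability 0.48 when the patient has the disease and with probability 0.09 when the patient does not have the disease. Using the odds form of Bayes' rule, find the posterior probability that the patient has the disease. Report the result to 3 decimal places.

Posterior probability ≈ 0.416

Prior odds = 4/30 = 0.13333.
Likelihood ratio for E = 0.48/0.09 = 5.3333.
Posterior odds = prior odds × LR = 0.71111.
Posterior probability = odds/(1+odds) = 0.71111/1.7111 = 0.416.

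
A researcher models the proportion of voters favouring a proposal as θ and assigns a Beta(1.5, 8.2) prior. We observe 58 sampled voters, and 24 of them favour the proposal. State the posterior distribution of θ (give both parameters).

Posterior: Beta(25.5, 42.2)

Observing 24 successes and 34 failures updates Beta(1.5, 8.2) by adding the success and failure counts to the two shape parameters: α = 1.5+24 = 25.5, β = 8.2+34 = 42.2.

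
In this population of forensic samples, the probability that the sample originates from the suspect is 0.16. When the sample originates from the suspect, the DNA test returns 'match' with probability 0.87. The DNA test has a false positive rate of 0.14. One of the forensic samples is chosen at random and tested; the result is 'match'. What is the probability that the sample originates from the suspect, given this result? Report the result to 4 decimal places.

P(H | E) ≈ 0.5421

Write H for 'the sample originates from the suspect'. Prior odds H:¬H = 0.16/0.84 = 0.19048. For the 'match' outcome, the likelihood ratio is 0.87/0.14 = 6.2143.
Posterior odds = 0.19048 × 6.2143 = 1.1837, so P(H|E) = 1.1837/(1+1.1837) = 0.5421.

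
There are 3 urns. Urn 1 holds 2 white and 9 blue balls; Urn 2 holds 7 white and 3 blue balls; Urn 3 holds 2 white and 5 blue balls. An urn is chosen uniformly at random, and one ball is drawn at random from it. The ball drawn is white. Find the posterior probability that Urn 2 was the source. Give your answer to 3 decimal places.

P(white|Urn 1) = 0.1818; P(white|Urn 2) = 0.7; P(white|Urn 3) = 0.2857.
Prior × likelihood for each source: 0.333333·0.1818=0.06061, 0.333333·0.7=0.2333, 0.333333·0.2857=0.09524. Summing gives P(white) = 0.38918.
P(Urn 2 | white) = 0.2333 / 0.38918 = 0.600.

Posterior probability ≈ 0.600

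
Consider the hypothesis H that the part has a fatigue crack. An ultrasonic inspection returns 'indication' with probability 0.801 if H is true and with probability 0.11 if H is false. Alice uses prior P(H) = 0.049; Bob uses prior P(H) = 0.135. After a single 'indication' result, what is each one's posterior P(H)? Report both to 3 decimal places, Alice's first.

The likelihood ratio for an 'indication' result is 0.801/0.11 = 7.2818.
Alice: prior odds 0.049/0.951 = 0.051525; posterior odds 0.37519; posterior probability 0.273.
Bob: prior odds 0.135/0.865 = 0.15607; posterior odds 1.1365; posterior probability 0.532.

Alice: 0.273; Bob: 0.532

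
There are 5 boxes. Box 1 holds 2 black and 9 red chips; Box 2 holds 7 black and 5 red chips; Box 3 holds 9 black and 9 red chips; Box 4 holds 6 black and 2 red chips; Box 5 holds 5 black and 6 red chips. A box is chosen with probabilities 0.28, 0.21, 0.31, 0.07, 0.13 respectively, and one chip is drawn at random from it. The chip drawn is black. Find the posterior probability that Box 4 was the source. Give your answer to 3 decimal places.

Posterior probability ≈ 0.119

P(black|Box 1) = 0.1818; P(black|Box 2) = 0.5833; P(black|Box 3) = 0.5; P(black|Box 4) = 0.75; P(black|Box 5) = 0.4545.
Prior × likelihood for each source: 0.28·0.1818=0.05091, 0.21·0.5833=0.1225, 0.31·0.5=0.1550, 0.07·0.75=0.05250, 0.13·0.4545=0.05909. Summing gives P(black) = 0.44000.
P(Box 4 | black) = 0.05250 / 0.44000 = 0.119.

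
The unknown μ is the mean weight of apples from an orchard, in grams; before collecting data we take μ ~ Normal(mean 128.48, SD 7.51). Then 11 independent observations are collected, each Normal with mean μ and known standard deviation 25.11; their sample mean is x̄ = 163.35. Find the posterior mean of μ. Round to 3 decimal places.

Posterior mean ≈ 145.774

Prior precision 1/τ₀² = 1/7.51² = 0.0177305; data precision n/σ² = 11/25.11² = 0.0174461.
Posterior precision = 0.0177305 + 0.0174461 = 0.0351766.
Posterior mean = (0.0177305·128.48 + 0.0174461·163.35) / 0.0351766 = 145.774.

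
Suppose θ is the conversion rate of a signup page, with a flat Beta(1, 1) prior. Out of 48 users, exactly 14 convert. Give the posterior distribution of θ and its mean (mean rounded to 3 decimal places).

Posterior: Beta(15, 35); mean ≈ 0.300

The binomial likelihood is conjugate to the Beta prior: with 14 successes and 34 failures, the posterior is Beta(1+14, 1+34) = Beta(15, 35).
Posterior mean = α/(α+β) = 15/50 = 0.300.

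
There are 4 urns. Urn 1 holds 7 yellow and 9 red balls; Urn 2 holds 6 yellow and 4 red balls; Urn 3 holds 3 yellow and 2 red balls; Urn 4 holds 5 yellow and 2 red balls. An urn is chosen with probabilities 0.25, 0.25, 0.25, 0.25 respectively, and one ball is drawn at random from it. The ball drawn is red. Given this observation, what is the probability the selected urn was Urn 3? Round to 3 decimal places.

P(red|Urn 1) = 0.5625; P(red|Urn 2) = 0.4; P(red|Urn 3) = 0.4; P(red|Urn 4) = 0.2857.
Prior × likelihood for each source: 0.25·0.5625=0.1406, 0.25·0.4=0.1000, 0.25·0.4=0.1000, 0.25·0.2857=0.07143. Summing gives P(red) = 0.41205.
P(Urn 3 | red) = 0.1000 / 0.41205 = 0.243.

Posterior probability ≈ 0.243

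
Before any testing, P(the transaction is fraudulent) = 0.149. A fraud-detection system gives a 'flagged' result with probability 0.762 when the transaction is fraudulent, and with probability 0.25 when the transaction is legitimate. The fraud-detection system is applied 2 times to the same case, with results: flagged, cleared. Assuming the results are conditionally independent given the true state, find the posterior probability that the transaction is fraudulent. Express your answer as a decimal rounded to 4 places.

Posterior P(H) ≈ 0.1448

With H the event that the transaction is fraudulent, the joint likelihood of the observed sequence is P(data|H) = 0.762·0.238 = 0.18136 and P(data|¬H) = 0.25·0.75 = 0.18750.
Bayes: P(H|data) = 0.149·0.18136 / (0.149·0.18136 + 0.851·0.18750) = 0.027022/0.18658 = 0.1448.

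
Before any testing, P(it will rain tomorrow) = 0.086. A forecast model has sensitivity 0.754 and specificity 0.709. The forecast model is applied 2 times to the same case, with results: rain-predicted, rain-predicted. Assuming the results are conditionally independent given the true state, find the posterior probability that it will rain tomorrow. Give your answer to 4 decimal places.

Posterior P(H) ≈ 0.3871

Let H be the event that it will rain tomorrow; start with P(H) = 0.086. P('rain-predicted'|H) = 0.754, P('rain-predicted'|¬H) = 0.291.
Update on result 1 ('rain-predicted'): P(H) ← 0.754·0.0860 / (0.754·0.0860 + 0.291·0.9140) = 0.064844/0.33082 = 0.1960.
Update on result 2 ('rain-predicted'): P(H) ← 0.754·0.1960 / (0.754·0.1960 + 0.291·0.8040) = 0.14779/0.38175 = 0.3871.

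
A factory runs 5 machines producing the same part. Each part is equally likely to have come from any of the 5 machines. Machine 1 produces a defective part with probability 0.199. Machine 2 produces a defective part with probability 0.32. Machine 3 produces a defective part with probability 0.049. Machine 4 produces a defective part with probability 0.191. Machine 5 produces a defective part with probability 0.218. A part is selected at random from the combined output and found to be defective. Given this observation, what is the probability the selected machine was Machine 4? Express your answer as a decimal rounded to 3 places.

Posterior probability ≈ 0.195

Tabulate prior·likelihood by source: [1] prior 0.2, lik 0.199, product 0.03980; [2] prior 0.2, lik 0.32, product 0.06400; [3] prior 0.2, lik 0.049, product 0.009800; [4] prior 0.2, lik 0.191, product 0.03820; [5] prior 0.2, lik 0.218, product 0.04360.
Normalizing constant = 0.19540; the posterior for Machine 4 is its product over the sum, 0.03820/0.19540 = 0.195.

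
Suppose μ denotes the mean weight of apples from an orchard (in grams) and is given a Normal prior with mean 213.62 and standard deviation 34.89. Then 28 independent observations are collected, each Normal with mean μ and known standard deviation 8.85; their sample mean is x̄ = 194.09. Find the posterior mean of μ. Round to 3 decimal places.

Posterior mean ≈ 194.135

With known σ, the Normal prior is conjugate. Weight on the data is w = (n/σ²)/(n/σ² + 1/τ₀²) = 0.357496/(0.357496+0.00082148) = 0.99771.
Posterior mean = w·x̄ + (1−w)·μ₀ = 0.99771·194.09 + 0.0022926·213.62 = 194.135.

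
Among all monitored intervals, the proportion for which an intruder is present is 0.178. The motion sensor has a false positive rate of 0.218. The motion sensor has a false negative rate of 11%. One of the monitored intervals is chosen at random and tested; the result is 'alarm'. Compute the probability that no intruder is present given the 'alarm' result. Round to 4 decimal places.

P(¬H | E) ≈ 0.5308

Write H for 'an intruder is present'. Prior odds H:¬H = 0.178/0.822 = 0.21655. For the 'alarm' outcome, the likelihood ratio is 0.89/0.218 = 4.0826.
Posterior odds = 0.21655 × 4.0826 = 0.88406, so P(H|E) = 0.88406/(1+0.88406) = 0.4692. Then P(¬H|E) = 1 − 0.4692 = 0.5308.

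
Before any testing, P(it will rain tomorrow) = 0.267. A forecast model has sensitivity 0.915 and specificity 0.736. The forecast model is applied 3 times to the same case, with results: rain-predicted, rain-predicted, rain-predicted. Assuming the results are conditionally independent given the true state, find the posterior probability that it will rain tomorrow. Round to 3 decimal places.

Posterior P(H) ≈ 0.938

Let H be the event that it will rain tomorrow; start with P(H) = 0.267. P('rain-predicted'|H) = 0.915, P('rain-predicted'|¬H) = 0.264.
Update on result 1 ('rain-predicted'): P(H) ← 0.915·0.2670 / (0.915·0.2670 + 0.264·0.7330) = 0.24431/0.43782 = 0.5580.
Update on result 2 ('rain-predicted'): P(H) ← 0.915·0.5580 / (0.915·0.5580 + 0.264·0.4420) = 0.51058/0.62726 = 0.8140.
Update on result 3 ('rain-predicted'): P(H) ← 0.915·0.8140 / (0.915·0.8140 + 0.264·0.1860) = 0.74479/0.79390 = 0.9381.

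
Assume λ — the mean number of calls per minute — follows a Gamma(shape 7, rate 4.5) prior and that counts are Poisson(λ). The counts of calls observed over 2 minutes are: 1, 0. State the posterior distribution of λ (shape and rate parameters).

Posterior: Gamma(shape=8, rate=6.5)

Total count ∑xᵢ = 1 over n = 2 minutes.
Gamma is conjugate to the Poisson likelihood: posterior is Gamma(shape = 7+1 = 8, rate = 4.5+2 = 6.5).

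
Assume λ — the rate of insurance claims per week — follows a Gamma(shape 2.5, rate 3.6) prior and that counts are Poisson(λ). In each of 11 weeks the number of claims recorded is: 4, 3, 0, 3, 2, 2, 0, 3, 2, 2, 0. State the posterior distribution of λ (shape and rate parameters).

Posterior: Gamma(shape=23.5, rate=14.6)

The Poisson likelihood adds the total count to the shape and the number of exposure periods to the rate. Here ∑xᵢ = 21 and n = 11, so shape 2.5→23.5 and rate 3.6→14.6.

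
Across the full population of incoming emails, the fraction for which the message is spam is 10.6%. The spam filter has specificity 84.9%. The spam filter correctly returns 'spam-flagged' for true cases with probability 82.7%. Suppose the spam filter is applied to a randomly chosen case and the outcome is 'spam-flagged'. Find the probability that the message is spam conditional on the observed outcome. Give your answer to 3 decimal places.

P(H | E) ≈ 0.394

Let H be the event that the message is spam. P(H) = 0.106, so P(¬H) = 0.894. With E the 'spam-flagged' result, P(E|H) = 0.827 and P(E|¬H) = 0.151.
P(E) = 0.827·0.106 + 0.151·0.894 = 0.087662 + 0.13499 = 0.22266.
By Bayes' theorem, P(H|E) = 0.087662 / 0.22266 = 0.394.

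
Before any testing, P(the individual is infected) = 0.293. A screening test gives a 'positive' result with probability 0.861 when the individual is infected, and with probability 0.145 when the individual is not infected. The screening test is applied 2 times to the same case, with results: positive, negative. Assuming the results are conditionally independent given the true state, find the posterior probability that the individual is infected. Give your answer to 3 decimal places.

Let H be the event that the individual is infected; start with P(H) = 0.293. P('positive'|H) = 0.861, P('positive'|¬H) = 0.145.
Update on result 1 ('positive'): P(H) ← 0.861·0.2930 / (0.861·0.2930 + 0.145·0.7070) = 0.25227/0.35479 = 0.7111.
Update on result 2 ('negative'): P(H) ← 0.139·0.7111 / (0.139·0.7111 + 0.855·0.2889) = 0.098836/0.34589 = 0.2857.

Posterior P(H) ≈ 0.286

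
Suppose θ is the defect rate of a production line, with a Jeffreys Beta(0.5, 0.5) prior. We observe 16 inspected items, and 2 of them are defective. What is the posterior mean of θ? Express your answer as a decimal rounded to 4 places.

Posterior mean ≈ 0.1471

The binomial likelihood is conjugate to the Beta prior: with 2 successes and 14 failures, the posterior is Beta(0.5+2, 0.5+14) = Beta(2.5, 14.5).
Posterior mean = α/(α+β) = 2.5/17 = 0.1471.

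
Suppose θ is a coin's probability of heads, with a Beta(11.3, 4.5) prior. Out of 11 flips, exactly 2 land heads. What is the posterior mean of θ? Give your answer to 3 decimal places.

Posterior mean ≈ 0.496

Observing 2 successes and 9 failures updates Beta(11.3, 4.5) by adding the success and failure counts to the two shape parameters: α = 11.3+2 = 13.3, β = 4.5+9 = 13.5.
Posterior mean = α/(α+β) = 13.3/26.8 = 0.496.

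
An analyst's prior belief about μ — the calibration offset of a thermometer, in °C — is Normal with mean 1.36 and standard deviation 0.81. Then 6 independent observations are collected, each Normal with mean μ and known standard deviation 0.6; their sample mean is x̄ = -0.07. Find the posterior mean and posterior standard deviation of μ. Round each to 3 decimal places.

Prior precision 1/τ₀² = 1/0.81² = 1.52416; data precision n/σ² = 6/0.6² = 16.6667.
Posterior precision = 1.52416 + 16.6667 = 18.1908, giving posterior SD = 1/√18.1908 = 0.234.
Posterior mean = (1.52416·1.36 + 16.6667·-0.07) / 18.1908 = 0.050.

Posterior mean ≈ 0.050; posterior SD ≈ 0.234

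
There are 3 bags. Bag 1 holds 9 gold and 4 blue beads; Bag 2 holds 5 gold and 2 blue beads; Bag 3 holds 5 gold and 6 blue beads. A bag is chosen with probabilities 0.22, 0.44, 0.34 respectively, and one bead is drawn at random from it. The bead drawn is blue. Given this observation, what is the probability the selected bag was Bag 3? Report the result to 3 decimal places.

Posterior probability ≈ 0.490

Tabulate prior·likelihood by source: [1] prior 0.22, lik 0.3077, product 0.06769; [2] prior 0.44, lik 0.2857, product 0.1257; [3] prior 0.34, lik 0.5455, product 0.1855.
Normalizing constant = 0.37886; the posterior for Bag 3 is its product over the sum, 0.1855/0.37886 = 0.490.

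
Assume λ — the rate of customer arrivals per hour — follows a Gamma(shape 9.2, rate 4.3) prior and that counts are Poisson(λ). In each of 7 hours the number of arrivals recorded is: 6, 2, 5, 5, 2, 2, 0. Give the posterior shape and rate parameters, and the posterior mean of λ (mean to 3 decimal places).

Posterior: Gamma(shape=31.2, rate=11.3); mean ≈ 2.761

Total count ∑xᵢ = 22 over n = 7 hours.
Gamma is conjugate to the Poisson likelihood: posterior is Gamma(shape = 9.2+22 = 31.2, rate = 4.3+7 = 11.3).
Posterior mean = shape/rate = 31.2/11.3 = 2.761.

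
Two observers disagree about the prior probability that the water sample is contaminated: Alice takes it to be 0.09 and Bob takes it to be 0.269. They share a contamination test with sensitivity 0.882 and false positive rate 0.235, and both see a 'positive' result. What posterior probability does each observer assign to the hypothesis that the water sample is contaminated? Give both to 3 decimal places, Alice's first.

Alice: 0.271; Bob: 0.580

P('+'|H) = 0.882, P('+'|¬H) = 0.235.
Alice: numerator 0.882·0.09 = 0.079380; evidence = 0.079380+0.235·0.91 = 0.29323; posterior = 0.271.
Bob: numerator 0.882·0.269 = 0.23726; evidence = 0.23726+0.235·0.731 = 0.40904; posterior = 0.580.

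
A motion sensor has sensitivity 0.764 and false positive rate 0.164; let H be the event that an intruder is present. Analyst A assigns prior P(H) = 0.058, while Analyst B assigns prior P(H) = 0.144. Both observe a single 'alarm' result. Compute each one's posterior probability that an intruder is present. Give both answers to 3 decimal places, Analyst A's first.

Analyst A: 0.223; Analyst B: 0.439

The likelihood ratio for an 'alarm' result is 0.764/0.164 = 4.6585.
Analyst A: prior odds 0.058/0.942 = 0.061571; posterior odds 0.28683; posterior probability 0.223.
Analyst B: prior odds 0.144/0.856 = 0.16822; posterior odds 0.78368; posterior probability 0.439.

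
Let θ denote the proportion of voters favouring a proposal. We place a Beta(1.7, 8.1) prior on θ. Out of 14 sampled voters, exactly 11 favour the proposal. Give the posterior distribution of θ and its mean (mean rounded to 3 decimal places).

Posterior: Beta(12.7, 11.1); mean ≈ 0.534

The binomial likelihood is conjugate to the Beta prior: with 11 successes and 3 failures, the posterior is Beta(1.7+11, 8.1+3) = Beta(12.7, 11.1).
E[θ | data] = 12.7/(12.7+11.1) = 0.534.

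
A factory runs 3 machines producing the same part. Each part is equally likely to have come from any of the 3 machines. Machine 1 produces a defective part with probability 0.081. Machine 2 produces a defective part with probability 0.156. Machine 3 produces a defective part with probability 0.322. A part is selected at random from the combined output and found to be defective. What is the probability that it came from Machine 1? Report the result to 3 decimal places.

P(defective|M1) = 0.081; P(defective|M2) = 0.156; P(defective|M3) = 0.322.
Prior × likelihood for each source: 0.333333·0.081=0.02700, 0.333333·0.156=0.05200, 0.333333·0.322=0.1073. Summing gives P(defective) = 0.18633.
P(Machine 1 | defective) = 0.02700 / 0.18633 = 0.145.

Posterior probability ≈ 0.145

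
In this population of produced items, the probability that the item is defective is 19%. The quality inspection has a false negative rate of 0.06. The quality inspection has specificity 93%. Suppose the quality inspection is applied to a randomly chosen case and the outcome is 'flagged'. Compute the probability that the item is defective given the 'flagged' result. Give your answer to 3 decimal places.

Let H be the event that the item is defective. P(H) = 0.19, so P(¬H) = 0.81. With E the 'flagged' result, P(E|H) = 0.94 and P(E|¬H) = 0.07.
P(E) = 0.94·0.19 + 0.07·0.81 = 0.17860 + 0.056700 = 0.23530.
By Bayes' theorem, P(H|E) = 0.17860 / 0.23530 = 0.759.

P(H | E) ≈ 0.759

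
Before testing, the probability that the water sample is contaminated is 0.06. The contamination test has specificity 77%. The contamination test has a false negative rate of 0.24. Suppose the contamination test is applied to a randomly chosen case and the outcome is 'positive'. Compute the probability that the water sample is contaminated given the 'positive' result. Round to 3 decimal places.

Write H for 'the water sample is contaminated'. Prior odds H:¬H = 0.06/0.94 = 0.063830. For the 'positive' outcome, the likelihood ratio is 0.76/0.23 = 3.3043.
Posterior odds = 0.063830 × 3.3043 = 0.21092, so P(H|E) = 0.21092/(1+0.21092) = 0.174.

P(H | E) ≈ 0.174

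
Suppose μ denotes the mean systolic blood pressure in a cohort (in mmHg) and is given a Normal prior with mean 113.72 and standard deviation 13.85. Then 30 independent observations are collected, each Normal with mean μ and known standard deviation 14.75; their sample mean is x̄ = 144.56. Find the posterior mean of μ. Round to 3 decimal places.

With known σ, the Normal prior is conjugate. Weight on the data is w = (n/σ²)/(n/σ² + 1/τ₀²) = 0.137891/(0.137891+0.00521315) = 0.96357.
Posterior mean = w·x̄ + (1−w)·μ₀ = 0.96357·144.56 + 0.036429·113.72 = 143.437.

Posterior mean ≈ 143.437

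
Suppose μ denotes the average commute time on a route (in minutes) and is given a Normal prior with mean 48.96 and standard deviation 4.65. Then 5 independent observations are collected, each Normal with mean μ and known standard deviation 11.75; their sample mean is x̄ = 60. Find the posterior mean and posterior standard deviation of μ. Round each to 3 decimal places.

Posterior mean ≈ 53.808; posterior SD ≈ 3.482

With known σ, the Normal prior is conjugate. Weight on the data is w = (n/σ²)/(n/σ² + 1/τ₀²) = 0.0362155/(0.0362155+0.0462481) = 0.43917.
Posterior mean = w·x̄ + (1−w)·μ₀ = 0.43917·60 + 0.56083·48.96 = 53.808. Posterior variance = 1/(0.0362155+0.0462481) = 12.1266, so SD = 3.482.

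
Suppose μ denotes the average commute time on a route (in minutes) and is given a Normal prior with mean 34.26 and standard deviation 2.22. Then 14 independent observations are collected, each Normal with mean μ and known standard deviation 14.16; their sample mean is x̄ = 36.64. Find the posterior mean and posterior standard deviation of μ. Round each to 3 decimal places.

Prior precision 1/τ₀² = 1/2.22² = 0.202906; data precision n/σ² = 14/14.16² = 0.0698235.
Posterior precision = 0.202906 + 0.0698235 = 0.272729, giving posterior SD = 1/√0.272729 = 1.915.
Posterior mean = (0.202906·34.26 + 0.0698235·36.64) / 0.272729 = 34.869.

Posterior mean ≈ 34.869; posterior SD ≈ 1.915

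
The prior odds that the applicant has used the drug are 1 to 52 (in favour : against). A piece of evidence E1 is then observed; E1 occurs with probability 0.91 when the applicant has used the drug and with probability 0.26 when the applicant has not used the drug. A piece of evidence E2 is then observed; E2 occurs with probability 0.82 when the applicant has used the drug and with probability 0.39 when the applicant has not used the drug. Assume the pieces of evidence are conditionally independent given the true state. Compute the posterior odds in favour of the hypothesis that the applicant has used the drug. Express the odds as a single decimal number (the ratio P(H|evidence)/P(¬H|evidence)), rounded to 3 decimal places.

Posterior odds ≈ 0.142

Prior odds = 1/52 = 0.019231.
Likelihood ratio for E1 = 0.91/0.26 = 3.5000.
Likelihood ratio for E2 = 0.82/0.39 = 2.1026.
Posterior odds = prior odds × LR₁ × LR₂ = 0.14152.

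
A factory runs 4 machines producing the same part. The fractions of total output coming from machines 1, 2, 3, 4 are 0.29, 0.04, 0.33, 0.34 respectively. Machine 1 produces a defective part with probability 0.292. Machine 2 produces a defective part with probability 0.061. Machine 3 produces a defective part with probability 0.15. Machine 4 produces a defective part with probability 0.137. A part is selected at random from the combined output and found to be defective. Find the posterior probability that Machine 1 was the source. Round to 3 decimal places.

P(defective|M1) = 0.292; P(defective|M2) = 0.061; P(defective|M3) = 0.15; P(defective|M4) = 0.137.
Prior × likelihood for each source: 0.29·0.292=0.08468, 0.04·0.061=0.002440, 0.33·0.15=0.04950, 0.34·0.137=0.04658. Summing gives P(defective) = 0.18320.
P(Machine 1 | defective) = 0.08468 / 0.18320 = 0.462.

Posterior probability ≈ 0.462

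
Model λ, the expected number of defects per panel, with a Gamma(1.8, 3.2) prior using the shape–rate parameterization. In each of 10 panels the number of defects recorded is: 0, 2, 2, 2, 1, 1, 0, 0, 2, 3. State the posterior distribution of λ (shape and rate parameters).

Posterior: Gamma(shape=14.8, rate=13.2)

Total count ∑xᵢ = 13 over n = 10 panels.
Gamma is conjugate to the Poisson likelihood: posterior is Gamma(shape = 1.8+13 = 14.8, rate = 3.2+10 = 13.2).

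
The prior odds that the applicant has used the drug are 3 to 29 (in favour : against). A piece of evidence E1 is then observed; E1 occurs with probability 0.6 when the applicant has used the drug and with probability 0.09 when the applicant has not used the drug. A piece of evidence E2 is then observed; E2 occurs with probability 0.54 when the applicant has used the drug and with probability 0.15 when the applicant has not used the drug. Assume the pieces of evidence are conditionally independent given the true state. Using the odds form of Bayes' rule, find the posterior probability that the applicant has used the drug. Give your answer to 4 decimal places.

Prior odds = 3/29 = 0.10345.
Likelihood ratio for E1 = 0.6/0.09 = 6.6667.
Likelihood ratio for E2 = 0.54/0.15 = 3.6000.
Posterior odds = prior odds × LR₁ × LR₂ = 2.4828.
Posterior probability = odds/(1+odds) = 2.4828/3.4828 = 0.7129.

Posterior probability ≈ 0.7129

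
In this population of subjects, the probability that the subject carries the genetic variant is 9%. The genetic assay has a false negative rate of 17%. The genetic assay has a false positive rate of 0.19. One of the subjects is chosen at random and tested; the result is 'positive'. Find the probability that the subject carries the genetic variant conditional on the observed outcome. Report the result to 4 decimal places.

Let H be the event that the subject carries the genetic variant. P(H) = 0.09, so P(¬H) = 0.91. With E the 'positive' result, P(E|H) = 0.83 and P(E|¬H) = 0.19.
P(E) = 0.83·0.09 + 0.19·0.91 = 0.074700 + 0.17290 = 0.24760.
By Bayes' theorem, P(H|E) = 0.074700 / 0.24760 = 0.3017.

P(H | E) ≈ 0.3017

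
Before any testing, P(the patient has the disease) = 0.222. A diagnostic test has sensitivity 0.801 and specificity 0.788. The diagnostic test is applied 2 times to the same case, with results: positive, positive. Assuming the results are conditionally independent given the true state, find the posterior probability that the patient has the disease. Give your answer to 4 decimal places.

With H the event that the patient has the disease, the joint likelihood of the observed sequence is P(data|H) = 0.801·0.801 = 0.64160 and P(data|¬H) = 0.212·0.212 = 0.044944.
Bayes: P(H|data) = 0.222·0.64160 / (0.222·0.64160 + 0.778·0.044944) = 0.14244/0.17740 = 0.8029.

Posterior P(H) ≈ 0.8029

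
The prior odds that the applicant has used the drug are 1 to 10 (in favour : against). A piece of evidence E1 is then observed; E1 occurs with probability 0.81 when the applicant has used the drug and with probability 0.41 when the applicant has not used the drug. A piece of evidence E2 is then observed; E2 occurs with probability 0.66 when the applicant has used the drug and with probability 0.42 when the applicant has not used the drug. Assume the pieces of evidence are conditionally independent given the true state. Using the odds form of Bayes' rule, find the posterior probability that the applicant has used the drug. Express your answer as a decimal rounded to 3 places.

Posterior probability ≈ 0.237

Prior odds = 1/10 = 0.10000. In log-odds, ln(0.10000) = -2.3026.
Add log likelihood ratios: ln(1.9756) + ln(1.5714) = 1.1329.
Posterior log-odds = -1.1697, so posterior odds = exp(-1.1697) = 0.31045. Converting, P(H|E) = 0.31045/1.3105 = 0.237.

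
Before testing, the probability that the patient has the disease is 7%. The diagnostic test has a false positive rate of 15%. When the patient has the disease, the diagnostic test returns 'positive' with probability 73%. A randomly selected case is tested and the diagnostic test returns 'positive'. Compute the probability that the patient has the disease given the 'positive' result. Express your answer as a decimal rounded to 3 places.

P(H | E) ≈ 0.268

Let H be the event that the patient has the disease. P(H) = 0.07, so P(¬H) = 0.93. With E the 'positive' result, P(E|H) = 0.73 and P(E|¬H) = 0.15.
P(E) = 0.73·0.07 + 0.15·0.93 = 0.051100 + 0.13950 = 0.19060.
By Bayes' theorem, P(H|E) = 0.051100 / 0.19060 = 0.268.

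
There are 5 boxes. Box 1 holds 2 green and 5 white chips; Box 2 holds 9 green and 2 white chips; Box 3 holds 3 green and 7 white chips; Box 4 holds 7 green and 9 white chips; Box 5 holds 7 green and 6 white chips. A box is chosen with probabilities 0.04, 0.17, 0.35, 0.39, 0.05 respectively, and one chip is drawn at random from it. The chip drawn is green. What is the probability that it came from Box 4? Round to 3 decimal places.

Posterior probability ≈ 0.377

Tabulate prior·likelihood by source: [1] prior 0.04, lik 0.2857, product 0.01143; [2] prior 0.17, lik 0.8182, product 0.1391; [3] prior 0.35, lik 0.3, product 0.1050; [4] prior 0.39, lik 0.4375, product 0.1706; [5] prior 0.05, lik 0.5385, product 0.02692.
Normalizing constant = 0.45307; the posterior for Box 4 is its product over the sum, 0.1706/0.45307 = 0.377.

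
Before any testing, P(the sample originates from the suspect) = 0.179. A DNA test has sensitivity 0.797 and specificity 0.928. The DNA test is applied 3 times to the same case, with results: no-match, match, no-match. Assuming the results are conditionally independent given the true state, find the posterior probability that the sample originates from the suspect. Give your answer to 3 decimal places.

Posterior P(H) ≈ 0.104

Let H be the event that the sample originates from the suspect; start with P(H) = 0.179. P('match'|H) = 0.797, P('match'|¬H) = 0.072.
Update on result 1 ('no-match'): P(H) ← 0.203·0.1790 / (0.203·0.1790 + 0.928·0.8210) = 0.036337/0.79822 = 0.0455.
Update on result 2 ('match'): P(H) ← 0.797·0.0455 / (0.797·0.0455 + 0.072·0.9545) = 0.036281/0.10500 = 0.3455.
Update on result 3 ('no-match'): P(H) ← 0.203·0.3455 / (0.203·0.3455 + 0.928·0.6545) = 0.070141/0.67750 = 0.1035.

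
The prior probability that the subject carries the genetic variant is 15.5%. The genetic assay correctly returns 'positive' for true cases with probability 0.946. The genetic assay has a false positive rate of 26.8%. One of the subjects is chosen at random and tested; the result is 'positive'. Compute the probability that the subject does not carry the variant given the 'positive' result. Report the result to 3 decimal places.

P(¬H | E) ≈ 0.607

Write H for 'the subject carries the genetic variant'. Prior odds H:¬H = 0.155/0.845 = 0.18343. For the 'positive' outcome, the likelihood ratio is 0.946/0.268 = 3.5299.
Posterior odds = 0.18343 × 3.5299 = 0.64749, so P(H|E) = 0.64749/(1+0.64749) = 0.393. Then P(¬H|E) = 1 − 0.393 = 0.607.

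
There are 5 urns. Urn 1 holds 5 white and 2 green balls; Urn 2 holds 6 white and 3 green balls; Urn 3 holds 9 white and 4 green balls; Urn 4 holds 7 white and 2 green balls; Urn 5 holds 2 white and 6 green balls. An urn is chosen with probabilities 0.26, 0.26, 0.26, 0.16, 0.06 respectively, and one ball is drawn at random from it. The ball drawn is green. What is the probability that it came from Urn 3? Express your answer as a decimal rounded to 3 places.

P(green|Urn 1) = 0.2857; P(green|Urn 2) = 0.3333; P(green|Urn 3) = 0.3077; P(green|Urn 4) = 0.2222; P(green|Urn 5) = 0.75.
Prior × likelihood for each source: 0.26·0.2857=0.07429, 0.26·0.3333=0.08667, 0.26·0.3077=0.08000, 0.16·0.2222=0.03556, 0.06·0.75=0.04500. Summing gives P(green) = 0.32151.
P(Urn 3 | green) = 0.08000 / 0.32151 = 0.249.

Posterior probability ≈ 0.249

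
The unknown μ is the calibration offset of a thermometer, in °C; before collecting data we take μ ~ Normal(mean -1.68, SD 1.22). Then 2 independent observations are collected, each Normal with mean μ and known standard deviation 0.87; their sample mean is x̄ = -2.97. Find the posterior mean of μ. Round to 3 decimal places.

Posterior mean ≈ -2.708

With known σ, the Normal prior is conjugate. Weight on the data is w = (n/σ²)/(n/σ² + 1/τ₀²) = 2.64236/(2.64236+0.671862) = 0.79728.
Posterior mean = w·x̄ + (1−w)·μ₀ = 0.79728·-2.97 + 0.20272·-1.68 = -2.708.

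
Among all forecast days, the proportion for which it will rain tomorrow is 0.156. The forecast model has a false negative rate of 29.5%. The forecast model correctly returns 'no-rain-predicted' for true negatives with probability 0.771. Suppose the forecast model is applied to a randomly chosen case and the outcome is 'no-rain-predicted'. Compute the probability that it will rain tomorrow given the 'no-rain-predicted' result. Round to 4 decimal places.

P(H | E) ≈ 0.0661

Write H for 'it will rain tomorrow'. Prior odds H:¬H = 0.156/0.844 = 0.18483. For the 'no-rain-predicted' outcome, the likelihood ratio is 0.295/0.771 = 0.38262.
Posterior odds = 0.18483 × 0.38262 = 0.070721, so P(H|E) = 0.070721/(1+0.070721) = 0.0661.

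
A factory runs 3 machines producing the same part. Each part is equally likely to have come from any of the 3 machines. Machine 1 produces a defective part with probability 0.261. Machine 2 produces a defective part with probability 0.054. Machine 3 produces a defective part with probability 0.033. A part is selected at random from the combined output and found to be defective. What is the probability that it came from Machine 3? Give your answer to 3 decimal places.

Posterior probability ≈ 0.095

P(defective|M1) = 0.261; P(defective|M2) = 0.054; P(defective|M3) = 0.033.
Prior × likelihood for each source: 0.333333·0.261=0.08700, 0.333333·0.054=0.01800, 0.333333·0.033=0.01100. Summing gives P(defective) = 0.11600.
P(Machine 3 | defective) = 0.01100 / 0.11600 = 0.095.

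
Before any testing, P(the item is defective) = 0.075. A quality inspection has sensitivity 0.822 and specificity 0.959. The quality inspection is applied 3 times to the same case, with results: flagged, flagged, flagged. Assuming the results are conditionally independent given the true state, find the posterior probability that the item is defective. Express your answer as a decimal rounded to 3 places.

Posterior P(H) ≈ 0.998

Let H be the event that the item is defective; start with P(H) = 0.075. P('flagged'|H) = 0.822, P('flagged'|¬H) = 0.041.
Update on result 1 ('flagged'): P(H) ← 0.822·0.0750 / (0.822·0.0750 + 0.041·0.9250) = 0.061650/0.099575 = 0.6191.
Update on result 2 ('flagged'): P(H) ← 0.822·0.6191 / (0.822·0.6191 + 0.041·0.3809) = 0.50893/0.52454 = 0.9702.
Update on result 3 ('flagged'): P(H) ← 0.822·0.9702 / (0.822·0.9702 + 0.041·0.0298) = 0.79753/0.79875 = 0.9985.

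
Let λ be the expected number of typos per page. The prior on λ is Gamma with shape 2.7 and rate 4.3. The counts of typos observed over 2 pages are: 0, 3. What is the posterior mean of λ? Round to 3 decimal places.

The Poisson likelihood adds the total count to the shape and the number of exposure periods to the rate. Here ∑xᵢ = 3 and n = 2, so shape 2.7→5.7 and rate 4.3→6.3.
Posterior mean = shape/rate = 5.7/6.3 = 0.905.

Posterior mean ≈ 0.905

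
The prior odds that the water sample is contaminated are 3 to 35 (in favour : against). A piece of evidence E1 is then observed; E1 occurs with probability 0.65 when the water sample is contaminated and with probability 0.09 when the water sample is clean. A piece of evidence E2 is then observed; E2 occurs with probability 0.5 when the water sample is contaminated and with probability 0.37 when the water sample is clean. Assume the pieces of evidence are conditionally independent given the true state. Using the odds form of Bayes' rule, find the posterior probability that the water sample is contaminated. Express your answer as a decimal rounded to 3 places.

Prior odds = 3/35 = 0.085714.
Likelihood ratio for E1 = 0.65/0.09 = 7.2222.
Likelihood ratio for E2 = 0.5/0.37 = 1.3514.
Posterior odds = prior odds × LR₁ × LR₂ = 0.83655.
Posterior probability = odds/(1+odds) = 0.83655/1.8366 = 0.456.

Posterior probability ≈ 0.456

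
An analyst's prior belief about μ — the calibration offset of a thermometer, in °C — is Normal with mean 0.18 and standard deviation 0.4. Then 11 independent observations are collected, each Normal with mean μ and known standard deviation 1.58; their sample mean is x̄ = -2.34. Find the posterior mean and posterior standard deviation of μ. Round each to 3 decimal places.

Posterior mean ≈ -0.862; posterior SD ≈ 0.306

Prior precision 1/τ₀² = 1/0.4² = 6.25000; data precision n/σ² = 11/1.58² = 4.40635.
Posterior precision = 6.25000 + 4.40635 = 10.6563, giving posterior SD = 1/√10.6563 = 0.306.
Posterior mean = (6.25000·0.18 + 4.40635·-2.34) / 10.6563 = -0.862.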